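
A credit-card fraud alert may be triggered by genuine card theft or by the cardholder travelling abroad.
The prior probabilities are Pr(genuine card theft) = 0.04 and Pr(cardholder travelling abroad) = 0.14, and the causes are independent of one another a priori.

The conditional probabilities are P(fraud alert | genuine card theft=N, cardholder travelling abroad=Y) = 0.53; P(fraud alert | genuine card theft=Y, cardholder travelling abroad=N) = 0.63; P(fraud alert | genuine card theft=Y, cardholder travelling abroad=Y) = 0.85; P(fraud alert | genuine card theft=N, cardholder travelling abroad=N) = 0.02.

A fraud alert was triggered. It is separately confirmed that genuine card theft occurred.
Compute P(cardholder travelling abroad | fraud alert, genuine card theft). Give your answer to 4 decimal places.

Numerator (weight on configurations with cardholder travelling abroad): 0.85×0.14 = 0.119000
Normalizer over all consistent configurations: 0.63×0.86 + 0.85×0.14 = 0.660800
Posterior = 0.119000 / 0.660800 ≈ 0.1801

P(cardholder travelling abroad | fraud alert, genuine card theft) ≈ 0.1801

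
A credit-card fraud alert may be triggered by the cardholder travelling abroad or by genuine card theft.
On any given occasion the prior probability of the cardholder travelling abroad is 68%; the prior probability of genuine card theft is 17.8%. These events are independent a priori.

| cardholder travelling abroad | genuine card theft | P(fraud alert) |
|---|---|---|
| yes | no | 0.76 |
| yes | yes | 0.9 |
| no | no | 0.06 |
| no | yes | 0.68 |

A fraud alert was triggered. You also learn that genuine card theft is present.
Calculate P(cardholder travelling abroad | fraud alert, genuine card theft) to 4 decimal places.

P(cardholder travelling abroad | fraud alert, genuine card theft) ≈ 0.7377

P(fraud alert | genuine card theft) = 0.68·0.32 + 0.9·0.68 = 0.217600 + 0.612000 = 0.829600
Of this, 0.612000 comes from 0.9·0.68 (the cardholder travelling abroad=true cases).
Hence the posterior is 0.612000/0.829600 ≈ 0.7377.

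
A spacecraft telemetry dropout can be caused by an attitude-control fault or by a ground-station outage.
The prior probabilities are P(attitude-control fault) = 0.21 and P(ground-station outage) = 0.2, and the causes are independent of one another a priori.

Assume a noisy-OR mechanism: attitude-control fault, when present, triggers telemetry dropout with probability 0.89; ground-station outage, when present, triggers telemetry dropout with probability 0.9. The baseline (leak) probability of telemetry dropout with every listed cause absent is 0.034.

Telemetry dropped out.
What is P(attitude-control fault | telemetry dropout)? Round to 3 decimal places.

Under noisy-OR, P(telemetry dropout | causes) = 1 − (1−0.034)·∏(1−qᵢ) over the active causes.
P(telemetry dropout) = 0.034*0.79*0.8 + 0.9034*0.79*0.2 + 0.89374*0.21*0.8 + 0.989374*0.21*0.2 = 0.021488 + 0.142737 + 0.150148 + 0.041554 = 0.355927
Restricting to configurations with attitude-control fault present: 0.150148 + 0.041554 = 0.191702.
Hence the posterior is 0.191702/0.355927 ≈ 0.539.

P(attitude-control fault | telemetry dropout) ≈ 0.539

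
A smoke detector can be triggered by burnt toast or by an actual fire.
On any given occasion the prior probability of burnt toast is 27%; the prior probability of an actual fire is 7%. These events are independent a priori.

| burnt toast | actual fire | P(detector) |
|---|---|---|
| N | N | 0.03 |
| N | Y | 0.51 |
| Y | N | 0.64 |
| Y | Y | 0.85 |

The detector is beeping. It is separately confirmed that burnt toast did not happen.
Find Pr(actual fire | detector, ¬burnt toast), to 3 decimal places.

Pr(actual fire | detector, ¬burnt toast) ≈ 0.561

P(detector | ¬burnt toast) = 0.03*0.93 + 0.51*0.07 = 0.027900 + 0.035700 = 0.063600
Restricting to configurations with actual fire present: 0.51*0.07 = 0.035700.
Hence the posterior is 0.035700/0.063600 ≈ 0.561.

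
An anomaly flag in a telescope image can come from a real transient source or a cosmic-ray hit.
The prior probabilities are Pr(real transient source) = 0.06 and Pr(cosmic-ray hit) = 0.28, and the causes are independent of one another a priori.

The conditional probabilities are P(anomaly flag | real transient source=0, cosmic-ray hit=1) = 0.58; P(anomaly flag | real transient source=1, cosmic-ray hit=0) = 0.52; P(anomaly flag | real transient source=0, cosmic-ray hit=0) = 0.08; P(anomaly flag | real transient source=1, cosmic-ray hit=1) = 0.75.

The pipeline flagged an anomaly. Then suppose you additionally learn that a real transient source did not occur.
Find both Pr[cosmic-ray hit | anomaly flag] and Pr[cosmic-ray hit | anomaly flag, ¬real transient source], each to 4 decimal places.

For the numerator, keep only cosmic-ray hit=true terms: 0.152656 + 0.012600 = 0.165256
The normalizing constant is 0.08×0.94×0.72 + 0.58×0.94×0.28 + 0.52×0.06×0.72 + 0.75×0.06×0.28 = 0.241864
P(cosmic-ray hit | anomaly flag) = 0.165256/0.241864 ≈ 0.6833

Now also conditioning on real transient source≠true:
P(anomaly flag | ¬real transient source) = 0.08*0.72 + 0.58*0.28 = 0.057600 + 0.162400 = 0.220000
Restricting to configurations with cosmic-ray hit present: 0.58*0.28 = 0.162400.
Hence the posterior is 0.162400/0.220000 ≈ 0.7382.
With real transient source excluded, cosmic-ray hit must carry more of the explanatory weight for the anomaly flag.

Pr[cosmic-ray hit | anomaly flag] ≈ 0.6833; Pr[cosmic-ray hit | anomaly flag, ¬real transient source] ≈ 0.7382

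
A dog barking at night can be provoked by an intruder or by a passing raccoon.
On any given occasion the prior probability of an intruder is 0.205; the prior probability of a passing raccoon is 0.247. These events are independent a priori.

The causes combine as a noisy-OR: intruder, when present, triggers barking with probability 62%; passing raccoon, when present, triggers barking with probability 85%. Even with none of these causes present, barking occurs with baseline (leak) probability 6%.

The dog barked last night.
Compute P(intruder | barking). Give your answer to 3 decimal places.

P(intruder | barking) ≈ 0.418

Under noisy-OR, P(barking | causes) = 1 − (1−0.06)·∏(1−qᵢ) over the active causes.
Weight on intruder=true, given the evidence: 0.099226 + 0.047922 = 0.147148
Denominator P(barking): 0.06·0.795·0.753 + 0.859·0.795·0.247 + 0.6428·0.205·0.753 + 0.94642·0.205·0.247 = 0.351744
P(intruder | barking) = 0.147148/0.351744 ≈ 0.418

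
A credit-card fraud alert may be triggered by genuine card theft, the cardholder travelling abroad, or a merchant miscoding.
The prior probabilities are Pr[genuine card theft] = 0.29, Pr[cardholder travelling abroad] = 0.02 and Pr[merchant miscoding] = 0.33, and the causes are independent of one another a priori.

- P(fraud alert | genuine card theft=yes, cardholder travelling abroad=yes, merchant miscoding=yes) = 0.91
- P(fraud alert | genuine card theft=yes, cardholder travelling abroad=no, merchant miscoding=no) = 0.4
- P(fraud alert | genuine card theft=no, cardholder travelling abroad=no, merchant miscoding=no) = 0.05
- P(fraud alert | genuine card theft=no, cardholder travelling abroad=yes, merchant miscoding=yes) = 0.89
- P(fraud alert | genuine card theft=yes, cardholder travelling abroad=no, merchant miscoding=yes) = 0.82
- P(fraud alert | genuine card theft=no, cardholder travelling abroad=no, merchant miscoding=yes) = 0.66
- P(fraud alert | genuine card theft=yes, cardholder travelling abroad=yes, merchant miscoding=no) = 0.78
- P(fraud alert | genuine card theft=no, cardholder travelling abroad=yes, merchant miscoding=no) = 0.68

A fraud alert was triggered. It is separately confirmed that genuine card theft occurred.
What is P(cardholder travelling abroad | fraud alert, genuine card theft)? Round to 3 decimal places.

P(fraud alert | genuine card theft) = 0.4·0.98·0.67 + 0.82·0.98·0.33 + 0.78·0.02·0.67 + 0.91·0.02·0.33 = 0.262640 + 0.265188 + 0.010452 + 0.006006 = 0.544286
Restricting to configurations with cardholder travelling abroad present: 0.010452 + 0.006006 = 0.016458.
P(cardholder travelling abroad | fraud alert, genuine card theft) = 0.016458 / 0.544286 ≈ 0.030

P(cardholder travelling abroad | fraud alert, genuine card theft) ≈ 0.030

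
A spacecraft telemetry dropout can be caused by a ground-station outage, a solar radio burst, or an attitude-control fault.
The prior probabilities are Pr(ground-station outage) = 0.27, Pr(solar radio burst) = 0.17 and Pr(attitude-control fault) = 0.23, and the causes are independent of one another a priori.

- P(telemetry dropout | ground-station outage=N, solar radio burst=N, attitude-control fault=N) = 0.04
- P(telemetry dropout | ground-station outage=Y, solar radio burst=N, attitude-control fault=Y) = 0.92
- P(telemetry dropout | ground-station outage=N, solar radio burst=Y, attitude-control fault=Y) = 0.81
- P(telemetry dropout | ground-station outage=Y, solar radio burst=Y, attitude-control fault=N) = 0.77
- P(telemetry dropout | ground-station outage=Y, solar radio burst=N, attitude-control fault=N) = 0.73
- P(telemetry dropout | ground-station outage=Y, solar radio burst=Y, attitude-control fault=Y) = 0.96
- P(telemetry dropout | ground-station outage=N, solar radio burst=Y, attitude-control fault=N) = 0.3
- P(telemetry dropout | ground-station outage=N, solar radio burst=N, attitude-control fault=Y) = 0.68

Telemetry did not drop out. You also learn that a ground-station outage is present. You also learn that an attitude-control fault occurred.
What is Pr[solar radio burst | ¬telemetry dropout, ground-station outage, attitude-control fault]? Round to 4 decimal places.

P(¬telemetry dropout | ground-station outage, attitude-control fault) = 0.08×0.83 + 0.04×0.17 = 0.066400 + 0.006800 = 0.073200
Restricting to configurations with solar radio burst present: 0.04×0.17 = 0.006800.
P(solar radio burst | ¬telemetry dropout, ground-station outage, attitude-control fault) = 0.006800 / 0.073200 ≈ 0.0929

Pr[solar radio burst | ¬telemetry dropout, ground-station outage, attitude-control fault] ≈ 0.0929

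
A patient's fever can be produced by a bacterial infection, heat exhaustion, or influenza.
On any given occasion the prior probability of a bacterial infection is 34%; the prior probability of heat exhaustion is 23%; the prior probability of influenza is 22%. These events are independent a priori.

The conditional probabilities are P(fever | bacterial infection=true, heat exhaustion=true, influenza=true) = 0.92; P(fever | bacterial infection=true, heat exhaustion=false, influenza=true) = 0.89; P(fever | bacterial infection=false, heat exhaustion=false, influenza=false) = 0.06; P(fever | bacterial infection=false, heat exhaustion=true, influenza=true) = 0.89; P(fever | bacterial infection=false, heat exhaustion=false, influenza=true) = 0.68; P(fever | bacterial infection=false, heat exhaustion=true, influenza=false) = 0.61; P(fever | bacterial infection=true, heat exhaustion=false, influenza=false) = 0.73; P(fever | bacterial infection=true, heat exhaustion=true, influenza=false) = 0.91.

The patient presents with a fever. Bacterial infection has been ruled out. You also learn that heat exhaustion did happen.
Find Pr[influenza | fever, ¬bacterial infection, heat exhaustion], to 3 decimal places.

Pr[influenza | fever, ¬bacterial infection, heat exhaustion] ≈ 0.292

Sum P(fever|·) weighted by the priors over both values of influenza:
  P(fever | ¬bacterial infection, heat exhaustion) = 0.61*0.78 + 0.89*0.22
        = 0.475800 + 0.195800 = 0.671600
Configurations with influenza contribute 0.195800, so
  P(influenza | fever, ¬bacterial infection, heat exhaustion) = 0.195800 / 0.671600 ≈ 0.292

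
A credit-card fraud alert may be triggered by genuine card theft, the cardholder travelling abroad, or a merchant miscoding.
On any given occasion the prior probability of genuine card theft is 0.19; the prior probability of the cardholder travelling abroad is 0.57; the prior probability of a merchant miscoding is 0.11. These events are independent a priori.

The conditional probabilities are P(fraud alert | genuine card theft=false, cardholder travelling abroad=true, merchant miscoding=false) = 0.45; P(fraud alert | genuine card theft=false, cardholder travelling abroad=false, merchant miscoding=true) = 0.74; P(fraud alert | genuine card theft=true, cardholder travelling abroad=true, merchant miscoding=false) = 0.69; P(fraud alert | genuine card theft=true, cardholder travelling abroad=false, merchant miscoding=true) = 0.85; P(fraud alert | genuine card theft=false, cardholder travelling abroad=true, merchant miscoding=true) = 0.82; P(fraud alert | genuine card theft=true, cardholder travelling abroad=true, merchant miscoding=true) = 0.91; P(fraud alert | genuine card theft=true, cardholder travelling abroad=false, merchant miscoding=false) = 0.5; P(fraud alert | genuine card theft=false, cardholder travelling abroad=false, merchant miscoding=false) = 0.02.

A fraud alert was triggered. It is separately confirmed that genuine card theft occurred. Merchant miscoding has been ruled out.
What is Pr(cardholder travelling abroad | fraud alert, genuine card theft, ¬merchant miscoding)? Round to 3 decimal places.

Sum P(fraud alert|·) weighted by the priors over both values of cardholder travelling abroad:
  P(fraud alert | genuine card theft, ¬merchant miscoding) = 0.5*0.43 + 0.69*0.57
        = 0.215000 + 0.393300 = 0.608300
The terms with cardholder travelling abroad present sum to 0.393300, so
  P(cardholder travelling abroad | fraud alert, genuine card theft, ¬merchant miscoding) = 0.393300 / 0.608300 ≈ 0.647

Pr(cardholder travelling abroad | fraud alert, genuine card theft, ¬merchant miscoding) ≈ 0.647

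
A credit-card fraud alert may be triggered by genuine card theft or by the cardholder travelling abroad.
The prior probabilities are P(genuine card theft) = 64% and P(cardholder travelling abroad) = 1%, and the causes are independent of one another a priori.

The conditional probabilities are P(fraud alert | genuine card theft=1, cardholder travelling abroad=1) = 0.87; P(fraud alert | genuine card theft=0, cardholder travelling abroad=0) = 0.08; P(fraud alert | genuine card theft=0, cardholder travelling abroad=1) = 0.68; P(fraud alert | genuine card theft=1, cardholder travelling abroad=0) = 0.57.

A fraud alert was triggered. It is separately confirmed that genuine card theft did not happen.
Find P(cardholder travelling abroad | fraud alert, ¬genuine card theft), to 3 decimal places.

Weight on cardholder travelling abroad=true, given the evidence: 0.68·0.01 = 0.006800
Normalizer over all consistent configurations: 0.08·0.99 + 0.68·0.01 = 0.086000
Posterior = 0.006800 / 0.086000 ≈ 0.079

P(cardholder travelling abroad | fraud alert, ¬genuine card theft) ≈ 0.079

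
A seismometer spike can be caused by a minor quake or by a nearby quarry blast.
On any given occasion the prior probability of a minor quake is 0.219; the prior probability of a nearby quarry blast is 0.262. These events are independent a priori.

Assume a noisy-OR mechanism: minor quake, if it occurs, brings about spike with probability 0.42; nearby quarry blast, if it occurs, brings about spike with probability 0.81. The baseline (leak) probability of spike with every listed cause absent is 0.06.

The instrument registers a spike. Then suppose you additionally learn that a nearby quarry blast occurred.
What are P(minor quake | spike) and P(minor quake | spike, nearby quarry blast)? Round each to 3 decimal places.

P(minor quake | spike) ≈ 0.381; P(minor quake | spike, nearby quarry blast) ≈ 0.234

Under noisy-OR, P(spike | causes) = 1 − (1−0.06)·∏(1−qᵢ) over the active causes.
P(spike) = 0.06·0.781·0.738 + 0.8214·0.781·0.262 + 0.4548·0.219·0.738 + 0.896412·0.219·0.262 = 0.034583 + 0.168077 + 0.073506 + 0.051434 = 0.327600
Restricting to configurations with minor quake present: 0.073506 + 0.051434 = 0.124940.
So P(minor quake | spike) = 0.124940/0.327600 ≈ 0.381.

With the extra evidence:
P(spike | nearby quarry blast) = 0.8214×0.781 + 0.896412×0.219 = 0.641513 + 0.196314 = 0.837827
The minor quake-present share is 0.896412×0.219 = 0.196314.
Hence the posterior is 0.196314/0.837827 ≈ 0.234.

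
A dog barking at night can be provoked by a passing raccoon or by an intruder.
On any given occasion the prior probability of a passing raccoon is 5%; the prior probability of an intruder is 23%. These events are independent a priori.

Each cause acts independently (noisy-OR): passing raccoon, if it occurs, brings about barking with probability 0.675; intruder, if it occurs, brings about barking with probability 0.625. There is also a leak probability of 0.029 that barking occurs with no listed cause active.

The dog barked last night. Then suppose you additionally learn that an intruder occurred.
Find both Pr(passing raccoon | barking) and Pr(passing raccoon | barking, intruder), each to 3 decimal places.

Under noisy-OR, P(barking | causes) = 1 − (1−0.029)·∏(1−qᵢ) over the active causes.
P(barking) = 0.029*0.95*0.77 + 0.635875*0.95*0.23 + 0.684425*0.05*0.77 + 0.881659*0.05*0.23 = 0.021214 + 0.138939 + 0.026350 + 0.010139 = 0.196642
Restricting to configurations with passing raccoon present: 0.026350 + 0.010139 = 0.036489.
Hence the posterior is 0.036489/0.196642 ≈ 0.186.

Now condition on the additional information:
By total probability over both values of passing raccoon:
  P(barking | intruder) = 0.635875*0.95 + 0.881659*0.05
        = 0.604081 + 0.044083 = 0.648164
The terms with passing raccoon present sum to 0.044083, so
  P(passing raccoon | barking, intruder) = 0.044083 / 0.648164 ≈ 0.068

Pr(passing raccoon | barking) ≈ 0.186; Pr(passing raccoon | barking, intruder) ≈ 0.068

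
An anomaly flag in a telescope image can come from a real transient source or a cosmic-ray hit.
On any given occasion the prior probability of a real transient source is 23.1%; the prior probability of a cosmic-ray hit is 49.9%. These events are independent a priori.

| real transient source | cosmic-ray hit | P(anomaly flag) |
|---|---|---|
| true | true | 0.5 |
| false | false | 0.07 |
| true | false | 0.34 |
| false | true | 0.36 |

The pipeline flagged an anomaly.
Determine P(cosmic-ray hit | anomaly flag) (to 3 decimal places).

Sum P(anomaly flag|·) weighted by the priors over the 4 (real transient source, cosmic-ray hit) configurations:
  P(anomaly flag) = 0.07×0.769×0.501 + 0.36×0.769×0.499 + 0.34×0.231×0.501 + 0.5×0.231×0.499
        = 0.026969 + 0.138143 + 0.039349 + 0.057635 = 0.262096
The terms with cosmic-ray hit present sum to 0.195778, so
  P(cosmic-ray hit | anomaly flag) = 0.195778 / 0.262096 ≈ 0.747

P(cosmic-ray hit | anomaly flag) ≈ 0.747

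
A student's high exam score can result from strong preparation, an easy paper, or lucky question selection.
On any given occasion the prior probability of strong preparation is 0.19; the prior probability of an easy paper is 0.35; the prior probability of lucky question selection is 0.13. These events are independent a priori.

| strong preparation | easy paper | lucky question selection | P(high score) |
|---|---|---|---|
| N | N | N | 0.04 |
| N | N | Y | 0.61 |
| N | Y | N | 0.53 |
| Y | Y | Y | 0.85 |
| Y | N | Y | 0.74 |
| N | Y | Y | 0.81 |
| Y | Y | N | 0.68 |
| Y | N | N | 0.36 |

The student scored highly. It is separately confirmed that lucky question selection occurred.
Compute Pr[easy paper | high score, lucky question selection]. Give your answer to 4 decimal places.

Pr[easy paper | high score, lucky question selection] ≈ 0.4096

Enumerate the 4 (strong preparation, easy paper) configurations and weight by the priors:
  P(high score | lucky question selection) = 0.61*0.81*0.65 + 0.81*0.81*0.35 + 0.74*0.19*0.65 + 0.85*0.19*0.35
        = 0.321165 + 0.229635 + 0.091390 + 0.056525 = 0.698715
Keeping only the easy paper-present terms gives 0.286160, so
  P(easy paper | high score, lucky question selection) = 0.286160 / 0.698715 ≈ 0.4096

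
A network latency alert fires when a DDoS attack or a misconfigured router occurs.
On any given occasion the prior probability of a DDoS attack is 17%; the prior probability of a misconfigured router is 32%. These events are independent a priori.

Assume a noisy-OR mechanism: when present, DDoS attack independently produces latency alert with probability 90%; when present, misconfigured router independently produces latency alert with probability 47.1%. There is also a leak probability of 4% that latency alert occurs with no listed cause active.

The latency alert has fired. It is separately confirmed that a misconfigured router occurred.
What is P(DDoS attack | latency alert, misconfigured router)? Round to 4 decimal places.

P(DDoS attack | latency alert, misconfigured router) ≈ 0.2832

Under noisy-OR, P(latency alert | causes) = 1 − (1−0.04)·∏(1−qᵢ) over the active causes.
P(latency alert | misconfigured router) = 0.49216×0.83 + 0.949216×0.17 = 0.408493 + 0.161367 = 0.569860
Restricting to configurations with DDoS attack present: 0.949216×0.17 = 0.161367.
P(DDoS attack | latency alert, misconfigured router) = 0.161367 / 0.569860 ≈ 0.2832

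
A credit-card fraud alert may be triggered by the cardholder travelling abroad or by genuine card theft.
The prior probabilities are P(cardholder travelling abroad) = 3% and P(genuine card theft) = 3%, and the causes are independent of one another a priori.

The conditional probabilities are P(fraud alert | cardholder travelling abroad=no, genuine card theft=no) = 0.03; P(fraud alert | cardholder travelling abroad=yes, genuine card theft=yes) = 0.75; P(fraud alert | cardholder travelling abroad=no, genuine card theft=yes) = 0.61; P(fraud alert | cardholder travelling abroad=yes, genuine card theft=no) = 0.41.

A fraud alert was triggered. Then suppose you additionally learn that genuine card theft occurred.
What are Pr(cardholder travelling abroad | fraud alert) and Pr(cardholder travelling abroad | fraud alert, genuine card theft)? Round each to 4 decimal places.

Pr(cardholder travelling abroad | fraud alert) ≈ 0.2152; Pr(cardholder travelling abroad | fraud alert, genuine card theft) ≈ 0.0366

P(fraud alert) = 0.03×0.97×0.97 + 0.61×0.97×0.03 + 0.41×0.03×0.97 + 0.75×0.03×0.03 = 0.028227 + 0.017751 + 0.011931 + 0.000675 = 0.058584
Of this, 0.012606 comes from 0.011931 + 0.000675 (the cardholder travelling abroad=true cases).
P(cardholder travelling abroad | fraud alert) = 0.012606 / 0.058584 ≈ 0.2152

With the extra evidence:
Sum P(fraud alert|·) weighted by the priors over both values of cardholder travelling abroad:
  P(fraud alert | genuine card theft) = 0.61*0.97 + 0.75*0.03
        = 0.591700 + 0.022500 = 0.614200
Configurations with cardholder travelling abroad contribute 0.022500, so
  P(cardholder travelling abroad | fraud alert, genuine card theft) = 0.022500 / 0.614200 ≈ 0.0366
— genuine card theft explains away the evidence for cardholder travelling abroad.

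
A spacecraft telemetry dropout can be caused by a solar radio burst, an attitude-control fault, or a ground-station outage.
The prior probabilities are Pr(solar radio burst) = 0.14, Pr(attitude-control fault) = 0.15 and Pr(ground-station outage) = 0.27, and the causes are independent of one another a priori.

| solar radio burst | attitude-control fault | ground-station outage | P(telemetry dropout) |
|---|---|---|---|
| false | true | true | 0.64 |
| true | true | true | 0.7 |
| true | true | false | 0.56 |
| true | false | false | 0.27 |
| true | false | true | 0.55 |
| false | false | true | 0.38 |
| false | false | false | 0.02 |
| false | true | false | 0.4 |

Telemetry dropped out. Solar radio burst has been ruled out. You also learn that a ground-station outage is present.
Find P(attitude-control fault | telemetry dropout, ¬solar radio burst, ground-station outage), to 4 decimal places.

P(attitude-control fault | telemetry dropout, ¬solar radio burst, ground-station outage) ≈ 0.2291

Numerator (weight on configurations with attitude-control fault): 0.64×0.15 = 0.096000
The normalizing constant is 0.38×0.85 + 0.64×0.15 = 0.419000
Posterior = 0.096000 / 0.419000 ≈ 0.2291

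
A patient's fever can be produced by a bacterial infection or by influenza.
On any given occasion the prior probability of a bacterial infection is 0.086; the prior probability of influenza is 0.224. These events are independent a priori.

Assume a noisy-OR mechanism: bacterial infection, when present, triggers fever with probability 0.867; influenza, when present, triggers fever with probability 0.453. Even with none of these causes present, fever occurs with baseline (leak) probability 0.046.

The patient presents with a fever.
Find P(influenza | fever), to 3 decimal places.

P(influenza | fever) ≈ 0.560

Under noisy-OR, P(fever | causes) = 1 − (1−0.046)·∏(1−qᵢ) over the active causes.
Enumerate the 4 (bacterial infection, influenza) configurations and weight by the priors:
  P(fever) = 0.046×0.914×0.776 + 0.478162×0.914×0.224 + 0.873118×0.086×0.776 + 0.930596×0.086×0.224
        = 0.032626 + 0.097897 + 0.058268 + 0.017927 = 0.206718
The terms with influenza present sum to 0.115824, so
  P(influenza | fever) = 0.115824 / 0.206718 ≈ 0.560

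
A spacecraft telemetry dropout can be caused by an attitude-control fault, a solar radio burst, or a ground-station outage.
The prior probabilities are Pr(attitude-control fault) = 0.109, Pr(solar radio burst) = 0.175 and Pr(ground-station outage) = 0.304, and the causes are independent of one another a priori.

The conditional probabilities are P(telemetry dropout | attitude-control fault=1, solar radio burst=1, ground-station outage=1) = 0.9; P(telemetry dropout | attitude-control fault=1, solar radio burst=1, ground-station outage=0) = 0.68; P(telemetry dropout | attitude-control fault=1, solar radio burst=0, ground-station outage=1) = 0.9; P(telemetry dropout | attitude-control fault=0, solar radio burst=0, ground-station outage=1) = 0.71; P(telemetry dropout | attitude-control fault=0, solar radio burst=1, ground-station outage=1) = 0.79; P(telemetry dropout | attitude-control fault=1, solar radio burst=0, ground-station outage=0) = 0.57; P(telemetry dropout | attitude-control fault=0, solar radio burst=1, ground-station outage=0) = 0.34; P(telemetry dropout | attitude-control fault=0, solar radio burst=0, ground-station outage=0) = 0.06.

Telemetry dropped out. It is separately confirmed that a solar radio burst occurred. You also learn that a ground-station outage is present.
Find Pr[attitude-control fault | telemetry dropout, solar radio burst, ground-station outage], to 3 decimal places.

Pr[attitude-control fault | telemetry dropout, solar radio burst, ground-station outage] ≈ 0.122

For the numerator, keep only attitude-control fault=true terms: 0.9·0.109 = 0.098100
Normalizer over all consistent configurations: 0.79·0.891 + 0.9·0.109 = 0.801990
P(attitude-control fault | telemetry dropout, solar radio burst, ground-station outage) = 0.098100/0.801990 ≈ 0.122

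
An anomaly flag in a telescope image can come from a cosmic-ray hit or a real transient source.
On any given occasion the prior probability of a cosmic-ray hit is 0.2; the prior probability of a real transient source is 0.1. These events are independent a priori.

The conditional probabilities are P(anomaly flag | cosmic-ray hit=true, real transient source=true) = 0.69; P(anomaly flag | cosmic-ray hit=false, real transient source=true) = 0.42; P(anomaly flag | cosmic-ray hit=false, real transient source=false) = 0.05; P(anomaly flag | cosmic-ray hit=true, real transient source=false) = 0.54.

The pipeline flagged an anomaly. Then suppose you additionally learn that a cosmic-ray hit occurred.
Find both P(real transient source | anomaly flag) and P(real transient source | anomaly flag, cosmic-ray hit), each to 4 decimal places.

P(real transient source | anomaly flag) ≈ 0.2625; P(real transient source | anomaly flag, cosmic-ray hit) ≈ 0.1243

Enumerate the 4 (cosmic-ray hit, real transient source) configurations and weight by the priors:
  P(anomaly flag) = 0.05×0.8×0.9 + 0.42×0.8×0.1 + 0.54×0.2×0.9 + 0.69×0.2×0.1
        = 0.036000 + 0.033600 + 0.097200 + 0.013800 = 0.180600
The terms with real transient source present sum to 0.047400, so
  P(real transient source | anomaly flag) = 0.047400 / 0.180600 ≈ 0.2625

With the extra evidence:
P(anomaly flag | cosmic-ray hit) = 0.54×0.9 + 0.69×0.1 = 0.486000 + 0.069000 = 0.555000
Restricting to configurations with real transient source present: 0.69×0.1 = 0.069000.
So P(real transient source | anomaly flag, cosmic-ray hit) = 0.069000/0.555000 ≈ 0.1243.
— cosmic-ray hit explains away the evidence for real transient source.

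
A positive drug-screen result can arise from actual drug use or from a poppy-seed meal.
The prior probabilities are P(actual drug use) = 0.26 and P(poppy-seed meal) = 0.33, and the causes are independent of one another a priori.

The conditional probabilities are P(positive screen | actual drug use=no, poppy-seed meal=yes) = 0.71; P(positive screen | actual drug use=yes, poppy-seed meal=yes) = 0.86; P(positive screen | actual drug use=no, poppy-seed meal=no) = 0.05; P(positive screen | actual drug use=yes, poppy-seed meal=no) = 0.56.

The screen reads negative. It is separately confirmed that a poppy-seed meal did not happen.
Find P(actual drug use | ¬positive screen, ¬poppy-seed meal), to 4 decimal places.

P(¬positive screen | ¬poppy-seed meal) = 0.95*0.74 + 0.44*0.26 = 0.703000 + 0.114400 = 0.817400
Restricting to configurations with actual drug use present: 0.44*0.26 = 0.114400.
So P(actual drug use | ¬positive screen, ¬poppy-seed meal) = 0.114400/0.817400 ≈ 0.1400.

P(actual drug use | ¬positive screen, ¬poppy-seed meal) ≈ 0.1400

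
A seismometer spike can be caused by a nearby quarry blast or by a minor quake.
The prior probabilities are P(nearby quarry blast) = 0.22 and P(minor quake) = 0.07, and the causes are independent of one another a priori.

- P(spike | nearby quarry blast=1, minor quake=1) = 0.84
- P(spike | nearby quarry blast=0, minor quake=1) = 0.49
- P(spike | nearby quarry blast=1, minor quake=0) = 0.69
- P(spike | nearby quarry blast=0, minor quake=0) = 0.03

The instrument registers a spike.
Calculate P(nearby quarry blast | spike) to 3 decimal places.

P(nearby quarry blast | spike) ≈ 0.761

P(spike) = 0.03·0.78·0.93 + 0.49·0.78·0.07 + 0.69·0.22·0.93 + 0.84·0.22·0.07 = 0.021762 + 0.026754 + 0.141174 + 0.012936 = 0.202626
Restricting to configurations with nearby quarry blast present: 0.141174 + 0.012936 = 0.154110.
So P(nearby quarry blast | spike) = 0.154110/0.202626 ≈ 0.761.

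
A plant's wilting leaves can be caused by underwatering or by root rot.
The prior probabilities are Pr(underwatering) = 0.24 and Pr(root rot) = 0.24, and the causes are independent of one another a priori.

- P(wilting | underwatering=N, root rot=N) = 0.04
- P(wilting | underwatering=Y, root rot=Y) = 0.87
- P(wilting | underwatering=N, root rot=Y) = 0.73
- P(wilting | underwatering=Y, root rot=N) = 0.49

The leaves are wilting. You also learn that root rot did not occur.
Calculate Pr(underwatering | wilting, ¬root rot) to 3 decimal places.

Pr(underwatering | wilting, ¬root rot) ≈ 0.795

P(wilting | ¬root rot) = 0.04×0.76 + 0.49×0.24 = 0.030400 + 0.117600 = 0.148000
Of this, 0.117600 comes from 0.49×0.24 (the underwatering=true cases).
Hence the posterior is 0.117600/0.148000 ≈ 0.795.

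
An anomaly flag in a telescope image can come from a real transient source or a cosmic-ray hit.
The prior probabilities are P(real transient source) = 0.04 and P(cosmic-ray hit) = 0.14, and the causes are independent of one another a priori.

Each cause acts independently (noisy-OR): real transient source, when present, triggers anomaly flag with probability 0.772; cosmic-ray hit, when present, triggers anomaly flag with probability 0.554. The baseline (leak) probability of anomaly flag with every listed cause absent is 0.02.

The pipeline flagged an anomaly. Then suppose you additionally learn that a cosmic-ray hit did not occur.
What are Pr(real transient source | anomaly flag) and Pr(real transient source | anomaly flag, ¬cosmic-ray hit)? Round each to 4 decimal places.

Pr(real transient source | anomaly flag) ≈ 0.2563; Pr(real transient source | anomaly flag, ¬cosmic-ray hit) ≈ 0.6180

Under noisy-OR, P(anomaly flag | causes) = 1 − (1−0.02)·∏(1−qᵢ) over the active causes.
For the numerator, keep only real transient source=true terms: 0.026714 + 0.005042 = 0.031756
Denominator P(anomaly flag): 0.02*0.96*0.86 + 0.56292*0.96*0.14 + 0.77656*0.04*0.86 + 0.900346*0.04*0.14 = 0.123924
Posterior = 0.031756 / 0.123924 ≈ 0.2563

With the extra evidence:
Sum P(anomaly flag|·) weighted by the priors over both values of real transient source:
  P(anomaly flag | ¬cosmic-ray hit) = 0.02*0.96 + 0.77656*0.04
        = 0.019200 + 0.031062 = 0.050262
Keeping only the real transient source-present terms gives 0.031062, so
  P(real transient source | anomaly flag, ¬cosmic-ray hit) = 0.031062 / 0.050262 ≈ 0.6180
With cosmic-ray hit excluded, real transient source must carry more of the explanatory weight for the anomaly flag.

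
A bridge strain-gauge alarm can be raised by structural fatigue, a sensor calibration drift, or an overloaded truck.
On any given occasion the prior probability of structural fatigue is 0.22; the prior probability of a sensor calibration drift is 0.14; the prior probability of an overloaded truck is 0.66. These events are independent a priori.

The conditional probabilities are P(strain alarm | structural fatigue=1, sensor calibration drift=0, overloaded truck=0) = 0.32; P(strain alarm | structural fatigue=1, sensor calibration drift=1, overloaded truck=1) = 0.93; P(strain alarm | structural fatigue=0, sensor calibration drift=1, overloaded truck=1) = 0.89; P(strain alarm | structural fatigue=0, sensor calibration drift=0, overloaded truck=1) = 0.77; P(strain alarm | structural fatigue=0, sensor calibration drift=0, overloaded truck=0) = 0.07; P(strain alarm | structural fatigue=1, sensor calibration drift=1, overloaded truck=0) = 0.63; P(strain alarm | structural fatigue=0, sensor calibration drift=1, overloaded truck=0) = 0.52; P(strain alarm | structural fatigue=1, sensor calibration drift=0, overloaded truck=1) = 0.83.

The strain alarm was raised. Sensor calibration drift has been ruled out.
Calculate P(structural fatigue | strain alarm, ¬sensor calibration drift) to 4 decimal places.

P(structural fatigue | strain alarm, ¬sensor calibration drift) ≈ 0.2582

P(strain alarm | ¬sensor calibration drift) = 0.07*0.78*0.34 + 0.77*0.78*0.66 + 0.32*0.22*0.34 + 0.83*0.22*0.66 = 0.018564 + 0.396396 + 0.023936 + 0.120516 = 0.559412
The structural fatigue-present share is 0.023936 + 0.120516 = 0.144452.
So P(structural fatigue | strain alarm, ¬sensor calibration drift) = 0.144452/0.559412 ≈ 0.2582.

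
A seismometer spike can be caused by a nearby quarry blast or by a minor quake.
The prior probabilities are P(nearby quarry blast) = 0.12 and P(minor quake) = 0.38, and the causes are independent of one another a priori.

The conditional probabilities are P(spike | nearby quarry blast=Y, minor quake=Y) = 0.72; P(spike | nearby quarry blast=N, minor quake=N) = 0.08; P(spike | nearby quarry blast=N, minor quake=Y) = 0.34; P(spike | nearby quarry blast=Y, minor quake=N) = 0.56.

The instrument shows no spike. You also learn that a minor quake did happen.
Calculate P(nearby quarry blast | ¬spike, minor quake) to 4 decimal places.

For the numerator, keep only nearby quarry blast=true terms: 0.28*0.12 = 0.033600
Normalizer over all consistent configurations: 0.66*0.88 + 0.28*0.12 = 0.614400
P(nearby quarry blast | ¬spike, minor quake) = 0.033600/0.614400 ≈ 0.0547

P(nearby quarry blast | ¬spike, minor quake) ≈ 0.0547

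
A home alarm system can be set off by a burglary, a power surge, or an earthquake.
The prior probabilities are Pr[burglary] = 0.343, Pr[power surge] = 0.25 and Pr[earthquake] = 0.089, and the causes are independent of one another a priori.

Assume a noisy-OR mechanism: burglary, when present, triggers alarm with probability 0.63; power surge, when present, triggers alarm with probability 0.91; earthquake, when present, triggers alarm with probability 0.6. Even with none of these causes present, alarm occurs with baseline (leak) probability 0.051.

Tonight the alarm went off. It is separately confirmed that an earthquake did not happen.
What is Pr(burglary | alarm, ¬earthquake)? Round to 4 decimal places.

Pr(burglary | alarm, ¬earthquake) ≈ 0.5877

Under noisy-OR, P(alarm | causes) = 1 − (1−0.051)·∏(1−qᵢ) over the active causes.
Sum P(alarm|·) weighted by the priors over the 4 (burglary, power surge) configurations:
  P(alarm | ¬earthquake) = 0.051·0.657·0.75 + 0.91459·0.657·0.25 + 0.64887·0.343·0.75 + 0.968398·0.343·0.25
        = 0.025130 + 0.150221 + 0.166922 + 0.083040 = 0.425313
The terms with burglary present sum to 0.249962, so
  P(burglary | alarm, ¬earthquake) = 0.249962 / 0.425313 ≈ 0.5877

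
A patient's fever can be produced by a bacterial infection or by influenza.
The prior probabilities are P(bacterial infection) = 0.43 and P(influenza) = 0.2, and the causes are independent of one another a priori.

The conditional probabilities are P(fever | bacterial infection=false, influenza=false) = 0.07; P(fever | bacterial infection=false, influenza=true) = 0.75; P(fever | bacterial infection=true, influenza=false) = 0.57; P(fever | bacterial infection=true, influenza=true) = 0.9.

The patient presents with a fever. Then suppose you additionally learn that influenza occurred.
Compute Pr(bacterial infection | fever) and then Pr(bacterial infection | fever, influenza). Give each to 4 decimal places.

Sum P(fever|·) weighted by the priors over the 4 (bacterial infection, influenza) configurations:
  P(fever) = 0.07×0.57×0.8 + 0.75×0.57×0.2 + 0.57×0.43×0.8 + 0.9×0.43×0.2
        = 0.031920 + 0.085500 + 0.196080 + 0.077400 = 0.390900
Configurations with bacterial infection contribute 0.273480, so
  P(bacterial infection | fever) = 0.273480 / 0.390900 ≈ 0.6996

Now also conditioning on influenza=true:
Sum P(fever|·) weighted by the priors over both values of bacterial infection:
  P(fever | influenza) = 0.75×0.57 + 0.9×0.43
        = 0.427500 + 0.387000 = 0.814500
Keeping only the bacterial infection-present terms gives 0.387000, so
  P(bacterial infection | fever, influenza) = 0.387000 / 0.814500 ≈ 0.4751
The drop from 0.6996 to 0.4751 is the explaining-away (discounting) effect.

Pr(bacterial infection | fever) ≈ 0.6996; Pr(bacterial infection | fever, influenza) ≈ 0.4751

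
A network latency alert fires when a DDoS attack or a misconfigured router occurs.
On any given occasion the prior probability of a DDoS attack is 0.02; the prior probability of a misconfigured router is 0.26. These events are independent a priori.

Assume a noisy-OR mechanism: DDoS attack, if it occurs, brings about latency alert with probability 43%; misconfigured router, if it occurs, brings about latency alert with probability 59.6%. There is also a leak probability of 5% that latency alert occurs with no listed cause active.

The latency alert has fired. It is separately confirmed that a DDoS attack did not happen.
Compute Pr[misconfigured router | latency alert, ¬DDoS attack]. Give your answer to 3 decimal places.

Under noisy-OR, P(latency alert | causes) = 1 − (1−0.05)·∏(1−qᵢ) over the active causes.
Weight on misconfigured router=true, given the evidence: 0.6162·0.26 = 0.160212
Denominator P(latency alert | ¬DDoS attack): 0.05·0.74 + 0.6162·0.26 = 0.197212
P(misconfigured router | latency alert, ¬DDoS attack) = 0.160212/0.197212 ≈ 0.812

Pr[misconfigured router | latency alert, ¬DDoS attack] ≈ 0.812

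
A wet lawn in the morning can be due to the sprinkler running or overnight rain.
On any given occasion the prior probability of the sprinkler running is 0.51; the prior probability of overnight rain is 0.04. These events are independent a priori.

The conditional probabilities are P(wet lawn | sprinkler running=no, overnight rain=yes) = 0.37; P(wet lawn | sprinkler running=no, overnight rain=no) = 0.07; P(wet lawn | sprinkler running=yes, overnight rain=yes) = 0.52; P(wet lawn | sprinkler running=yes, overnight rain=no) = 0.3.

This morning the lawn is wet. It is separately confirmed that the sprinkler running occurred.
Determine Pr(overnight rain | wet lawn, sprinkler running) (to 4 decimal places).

Pr(overnight rain | wet lawn, sprinkler running) ≈ 0.0674

P(wet lawn | sprinkler running) = 0.3*0.96 + 0.52*0.04 = 0.288000 + 0.020800 = 0.308800
Of this, 0.020800 comes from 0.52*0.04 (the overnight rain=true cases).
P(overnight rain | wet lawn, sprinkler running) = 0.020800 / 0.308800 ≈ 0.0674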